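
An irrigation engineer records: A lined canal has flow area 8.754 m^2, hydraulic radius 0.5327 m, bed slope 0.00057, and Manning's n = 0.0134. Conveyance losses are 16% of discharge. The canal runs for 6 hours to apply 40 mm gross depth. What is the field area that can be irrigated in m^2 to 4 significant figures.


Approach: apply Manning's equation with a conveyance and depth budget, Q = (1/n)*A*R^(2/3)*S^(1/2); Q_field = Q*(1-loss); Area = Q_field*t/(d/1000).
Step 1 — canal discharge (Manning's equation):
  Q = (1/0.0134) * 8.754 * 0.5327^(2/3) * 0.00057^(1/2) = 10.2493 m^3/s
Step 2 — delivered flow: Q_field = 10.2493*(1 - 16/100) = 8.60941 m^3/s
Step 3 — volume delivered: V = 8.60941 * 6*3600 = 185963 m^3
Step 4 — area served: A = V / (depth/1000) = 185963 / 0.04 = 4649000 m^2
Therefore the field area that can be irrigated = 4649000 m^2.


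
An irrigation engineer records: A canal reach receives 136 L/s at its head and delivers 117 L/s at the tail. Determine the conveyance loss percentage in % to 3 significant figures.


Approach: apply the conveyance loss ratio, loss% = ((Q_head - Q_tail)/Q_head)*100.
loss = ((136 - 117)/136)*100 = 14.0 %
Therefore the conveyance loss percentage = 14.0 %.


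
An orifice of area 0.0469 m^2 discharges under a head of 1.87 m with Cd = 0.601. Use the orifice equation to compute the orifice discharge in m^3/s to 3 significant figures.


Approach: apply the orifice equation, Q = Cd*A*sqrt(2*g*h).
Q = 0.601 * 0.0469 * sqrt(2*9.81*1.87) = 0.171 m^3/s
Therefore the orifice discharge = 0.171 m^3/s.


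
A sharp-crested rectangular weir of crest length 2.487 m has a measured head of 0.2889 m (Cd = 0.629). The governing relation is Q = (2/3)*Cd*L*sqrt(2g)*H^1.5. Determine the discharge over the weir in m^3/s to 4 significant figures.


Q = (2/3)*0.629*2.487*sqrt(2*9.81)*0.2889^1.5 = 0.7173 m^3/s
Therefore the discharge over the weir = 0.7173 m^3/s.


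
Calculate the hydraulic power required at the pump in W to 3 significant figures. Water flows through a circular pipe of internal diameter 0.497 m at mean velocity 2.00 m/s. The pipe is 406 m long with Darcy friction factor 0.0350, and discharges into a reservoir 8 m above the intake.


Approach: apply continuity + Darcy-Weisbach + hydraulic power, Q = A*v; hf = f*(L/D)*(v^2/(2g)); H = static + hf; P = rho*g*Q*H.
Step 1 — flow rate (continuity, Q = A*v):
  A = pi*(0.497/2)^2 = 0.19400 m^2
  Q = 0.19400 * 2.00 = 0.38800 m^3/s
Step 2 — friction head loss (Darcy-Weisbach):
  hf = 0.0350 * (406/0.497) * (2.00^2 / (2*9.81))
  hf = 5.8291 m
Step 3 — total head: H = 8 + 5.8291 = 13.829 m
Step 4 — hydraulic power (P = rho*g*Q*H):
  P = 1000 * 9.81 * 0.38800 * 13.829 = 52600 W
Therefore the hydraulic power required at the pump = 52600 W.


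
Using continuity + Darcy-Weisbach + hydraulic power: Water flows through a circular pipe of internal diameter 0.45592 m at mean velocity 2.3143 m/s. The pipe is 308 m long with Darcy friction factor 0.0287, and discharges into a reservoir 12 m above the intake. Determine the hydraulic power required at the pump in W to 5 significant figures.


Approach: apply continuity + Darcy-Weisbach + hydraulic power, Q = A*v; hf = f*(L/D)*(v^2/(2g)); H = static + hf; P = rho*g*Q*H.
Step 1 — flow rate (continuity, Q = A*v):
  A = pi*(0.45592/2)^2 = 0.1632553 m^2
  Q = 0.1632553 * 2.3143 = 0.3778216 m^3/s
Step 2 — friction head loss (Darcy-Weisbach):
  hf = 0.0287 * (308/0.45592) * (2.3143^2 / (2*9.81))
  hf = 5.292785 m
Step 3 — total head: H = 12 + 5.292785 = 17.29279 m
Step 4 — hydraulic power (P = rho*g*Q*H):
  P = 1000 * 9.81 * 0.3778216 * 17.29279 = 64095 W
Therefore the hydraulic power required at the pump = 64095 W.


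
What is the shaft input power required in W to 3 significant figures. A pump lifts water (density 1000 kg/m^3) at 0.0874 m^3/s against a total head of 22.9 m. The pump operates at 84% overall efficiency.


Approach: apply hydraulic power then efficiency conversion, P = rho*g*Q*H; P_in = P/eta.
Step 1 — hydraulic power (P = rho*g*Q*H):
  P = 1000 * 9.81 * 0.0874 * 22.9 = 19634 W
Step 2 — input power: P_in = P/eta = 19634 / 0.84 = 23400 W
Therefore the shaft input power required = 23400 W.


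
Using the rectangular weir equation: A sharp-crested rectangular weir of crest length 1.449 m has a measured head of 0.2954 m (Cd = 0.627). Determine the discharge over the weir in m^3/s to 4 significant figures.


Approach: apply the rectangular weir equation, Q = (2/3)*Cd*L*sqrt(2g)*H^1.5.
Q = (2/3)*0.627*1.449*sqrt(2*9.81)*0.2954^1.5 = 0.4307 m^3/s
Therefore the discharge over the weir = 0.4307 m^3/s.


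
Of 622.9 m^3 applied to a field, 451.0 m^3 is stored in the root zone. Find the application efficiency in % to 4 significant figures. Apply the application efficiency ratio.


Approach: apply the application efficiency ratio, Ea = (stored/applied)*100.
Ea = (451.0/622.9)*100 = 72.40 %
Therefore the application efficiency = 72.40 %.


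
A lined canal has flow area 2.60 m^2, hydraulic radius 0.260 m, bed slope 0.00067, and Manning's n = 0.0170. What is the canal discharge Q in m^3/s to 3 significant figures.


Approach: apply Manning's equation, Q = (1/n)*A*R^(2/3)*S^(1/2).
Q = (1/0.0170) * 2.60 * 0.260^(2/3) * 0.00067^(1/2) = 1.61 m^3/s
Therefore the canal discharge Q = 1.61 m^3/s.


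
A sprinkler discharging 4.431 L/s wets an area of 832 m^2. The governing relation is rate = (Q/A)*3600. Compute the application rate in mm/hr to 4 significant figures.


rate = (4.431 / 832) * 3600 = 19.17 mm/hr
Therefore the application rate = 19.17 mm/hr.


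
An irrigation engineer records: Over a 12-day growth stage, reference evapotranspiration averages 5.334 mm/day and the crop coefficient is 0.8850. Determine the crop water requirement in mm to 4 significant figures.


Approach: apply the crop water requirement relation, CWR = ET0 * Kc * days.
CWR = 5.334 * 0.8850 * 12 = 56.65 mm
Therefore the crop water requirement = 56.65 mm.


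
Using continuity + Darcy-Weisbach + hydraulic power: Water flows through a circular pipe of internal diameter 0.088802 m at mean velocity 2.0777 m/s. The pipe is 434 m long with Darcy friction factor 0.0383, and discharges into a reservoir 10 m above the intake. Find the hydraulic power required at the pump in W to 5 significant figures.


Approach: apply continuity + Darcy-Weisbach + hydraulic power, Q = A*v; hf = f*(L/D)*(v^2/(2g)); H = static + hf; P = rho*g*Q*H.
Step 1 — flow rate (continuity, Q = A*v):
  A = pi*(0.088802/2)^2 = 0.006193489 m^2
  Q = 0.006193489 * 2.0777 = 0.01286821 m^3/s
Step 2 — friction head loss (Darcy-Weisbach):
  hf = 0.0383 * (434/0.088802) * (2.0777^2 / (2*9.81))
  hf = 41.18437 m
Step 3 — total head: H = 10 + 41.18437 = 51.18437 m
Step 4 — hydraulic power (P = rho*g*Q*H):
  P = 1000 * 9.81 * 0.01286821 * 51.18437 = 6461.4 W
Therefore the hydraulic power required at the pump = 6461.4 W.


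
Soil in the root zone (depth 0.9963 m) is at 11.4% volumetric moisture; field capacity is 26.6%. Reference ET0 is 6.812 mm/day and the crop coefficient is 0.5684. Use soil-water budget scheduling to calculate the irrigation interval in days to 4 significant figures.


Approach: apply soil-water budget scheduling, SMD = (FC-theta)/100*depth*1000; ETc = ET0*Kc; interval = SMD/ETc.
Step 1 — soil moisture deficit:
  SMD = (26.6 - 11.4)/100 * 0.9963 * 1000 = 151.438 mm
Step 2 — daily crop ET (ETc = ET0*Kc):
  ETc = 6.812 * 0.5684 = 3.87194 mm/day
Step 3 — irrigation interval (SMD/ETc):
  interval = 151.438 / 3.87194 = 39.11 days
Therefore the irrigation interval = 39.11 days.


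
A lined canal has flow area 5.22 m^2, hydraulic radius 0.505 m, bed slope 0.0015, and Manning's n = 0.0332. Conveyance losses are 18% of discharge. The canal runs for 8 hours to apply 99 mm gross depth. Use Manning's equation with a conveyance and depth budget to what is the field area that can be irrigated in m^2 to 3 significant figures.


Approach: apply Manning's equation with a conveyance and depth budget, Q = (1/n)*A*R^(2/3)*S^(1/2); Q_field = Q*(1-loss); Area = Q_field*t/(d/1000).
Step 1 — canal discharge (Manning's equation):
  Q = (1/0.0332) * 5.22 * 0.505^(2/3) * 0.0015^(1/2) = 3.8616 m^3/s
Step 2 — delivered flow: Q_field = 3.8616*(1 - 18/100) = 3.1665 m^3/s
Step 3 — volume delivered: V = 3.1665 * 8*3600 = 91197 m^3
Step 4 — area served: A = V / (depth/1000) = 91197 / 0.099 = 921000 m^2
Therefore the field area that can be irrigated = 921000 m^2.


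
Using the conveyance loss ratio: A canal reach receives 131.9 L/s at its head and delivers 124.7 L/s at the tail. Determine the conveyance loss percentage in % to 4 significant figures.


Approach: apply the conveyance loss ratio, loss% = ((Q_head - Q_tail)/Q_head)*100.
loss = ((131.9 - 124.7)/131.9)*100 = 5.459 %
Therefore the conveyance loss percentage = 5.459 %.


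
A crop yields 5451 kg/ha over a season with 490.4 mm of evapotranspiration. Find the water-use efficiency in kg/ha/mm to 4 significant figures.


Approach: apply the water-use efficiency ratio, WUE = yield/ET.
WUE = 5451 / 490.4 = 11.12 kg/ha/mm
Therefore the water-use efficiency = 11.12 kg/ha/mm.


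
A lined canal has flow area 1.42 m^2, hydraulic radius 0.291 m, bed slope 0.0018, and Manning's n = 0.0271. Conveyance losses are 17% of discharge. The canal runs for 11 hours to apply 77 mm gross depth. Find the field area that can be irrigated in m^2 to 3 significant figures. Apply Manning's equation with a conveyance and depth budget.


Approach: apply Manning's equation with a conveyance and depth budget, Q = (1/n)*A*R^(2/3)*S^(1/2); Q_field = Q*(1-loss); Area = Q_field*t/(d/1000).
Step 1 — canal discharge (Manning's equation):
  Q = (1/0.0271) * 1.42 * 0.291^(2/3) * 0.0018^(1/2) = 0.97623 m^3/s
Step 2 — delivered flow: Q_field = 0.97623*(1 - 17/100) = 0.81027 m^3/s
Step 3 — volume delivered: V = 0.81027 * 11*3600 = 32087 m^3
Step 4 — area served: A = V / (depth/1000) = 32087 / 0.077 = 417000 m^2
Therefore the field area that can be irrigated = 417000 m^2.


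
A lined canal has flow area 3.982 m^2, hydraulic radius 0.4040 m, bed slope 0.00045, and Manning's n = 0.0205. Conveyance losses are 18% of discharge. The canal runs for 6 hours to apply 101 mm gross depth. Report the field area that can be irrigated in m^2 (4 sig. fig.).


Approach: apply Manning's equation with a conveyance and depth budget, Q = (1/n)*A*R^(2/3)*S^(1/2); Q_field = Q*(1-loss); Area = Q_field*t/(d/1000).
Step 1 — canal discharge (Manning's equation):
  Q = (1/0.0205) * 3.982 * 0.4040^(2/3) * 0.00045^(1/2) = 2.25186 m^3/s
Step 2 — delivered flow: Q_field = 2.25186*(1 - 18/100) = 1.84652 m^3/s
Step 3 — volume delivered: V = 1.84652 * 6*3600 = 39884.9 m^3
Step 4 — area served: A = V / (depth/1000) = 39884.9 / 0.101 = 394900 m^2
Therefore the field area that can be irrigated = 394900 m^2.


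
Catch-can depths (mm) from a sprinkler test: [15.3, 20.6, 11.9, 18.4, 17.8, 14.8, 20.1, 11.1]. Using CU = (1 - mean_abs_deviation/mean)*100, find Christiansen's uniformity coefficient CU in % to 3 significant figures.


mean = 16.250 mm
mean |d_i - mean| = 2.9750 mm
CU = (1 - 2.9750/16.250)*100 = 81.7 %
Therefore Christiansen's uniformity coefficient CU = 81.7 %.


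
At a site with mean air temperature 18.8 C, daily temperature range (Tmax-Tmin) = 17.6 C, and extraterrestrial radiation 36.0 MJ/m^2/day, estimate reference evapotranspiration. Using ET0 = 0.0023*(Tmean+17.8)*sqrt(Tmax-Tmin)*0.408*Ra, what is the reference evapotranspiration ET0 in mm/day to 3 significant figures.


ET0 = 0.0023*(18.8+17.8)*sqrt(17.6)*0.408*36.0 = 5.19 mm/day
Therefore the reference evapotranspiration ET0 = 5.19 mm/day.


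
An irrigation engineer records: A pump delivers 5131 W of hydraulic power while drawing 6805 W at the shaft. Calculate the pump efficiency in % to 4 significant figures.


Approach: apply the efficiency ratio, eta = (P_out/P_in)*100.
eta = (5131 / 6805) * 100 = 75.40 %
Therefore the pump efficiency = 75.40 %.


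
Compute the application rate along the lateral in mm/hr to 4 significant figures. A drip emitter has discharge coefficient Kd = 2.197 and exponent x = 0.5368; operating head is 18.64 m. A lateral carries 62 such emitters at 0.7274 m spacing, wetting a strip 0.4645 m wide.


Approach: apply the emitter equation with a lateral mass balance, q = Kd*h^x; Q = n*q; rate = Q/(n*spacing*width).
Step 1 — single emitter flow (q = Kd*h^x):
  q = 2.197 * 18.64^0.5368 = 10.5634 L/hr
Step 2 — total lateral flow: Q = 62 * 10.5634 = 654.933 L/hr
Step 3 — wetted area: A = 62 * 0.7274 * 0.4645 = 20.9484 m^2
Step 4 — application rate: Q/A = 654.933/20.9484 = 31.26 mm/hr
Therefore the application rate along the lateral = 31.26 mm/hr.


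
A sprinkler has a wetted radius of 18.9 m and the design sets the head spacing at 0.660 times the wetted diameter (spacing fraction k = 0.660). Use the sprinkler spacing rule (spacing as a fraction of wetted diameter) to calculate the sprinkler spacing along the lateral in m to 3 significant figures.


Approach: apply the sprinkler spacing rule (spacing as a fraction of wetted diameter), S = k*(2*R).
S = 0.660 * (2 * 18.9) = 24.9 m
Therefore the sprinkler spacing along the lateral = 24.9 m.


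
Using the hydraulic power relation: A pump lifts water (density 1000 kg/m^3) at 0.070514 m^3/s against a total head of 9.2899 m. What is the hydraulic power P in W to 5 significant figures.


Approach: apply the hydraulic power relation, P = rho*g*Q*H.
P = 1000 * 9.81 * 0.070514 * 9.2899 = 6426.2 W
Therefore the hydraulic power P = 6426.2 W.


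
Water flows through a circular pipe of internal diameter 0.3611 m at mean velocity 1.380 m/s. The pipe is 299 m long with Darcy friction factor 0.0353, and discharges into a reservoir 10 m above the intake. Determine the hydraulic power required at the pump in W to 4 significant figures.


Approach: apply continuity + Darcy-Weisbach + hydraulic power, Q = A*v; hf = f*(L/D)*(v^2/(2g)); H = static + hf; P = rho*g*Q*H.
Step 1 — flow rate (continuity, Q = A*v):
  A = pi*(0.3611/2)^2 = 0.102411 m^2
  Q = 0.102411 * 1.380 = 0.141327 m^3/s
Step 2 — friction head loss (Darcy-Weisbach):
  hf = 0.0353 * (299/0.3611) * (1.380^2 / (2*9.81))
  hf = 2.83712 m
Step 3 — total head: H = 10 + 2.83712 = 12.8371 m
Step 4 — hydraulic power (P = rho*g*Q*H):
  P = 1000 * 9.81 * 0.141327 * 12.8371 = 17800 W
Therefore the hydraulic power required at the pump = 17800 W.


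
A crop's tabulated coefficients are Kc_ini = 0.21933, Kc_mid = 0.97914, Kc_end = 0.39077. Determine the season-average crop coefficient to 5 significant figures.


Approach: apply a simple seasonal average, Kc_avg = (Kc_ini + Kc_mid + Kc_end)/3.
Kc_avg = (0.21933 + 0.97914 + 0.39077)/3 = 0.52975
Therefore the season-average crop coefficient = 0.52975.


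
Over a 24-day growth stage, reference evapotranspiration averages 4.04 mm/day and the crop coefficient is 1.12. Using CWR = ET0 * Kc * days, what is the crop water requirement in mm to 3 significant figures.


CWR = 4.04 * 1.12 * 24 = 109 mm
Therefore the crop water requirement = 109 mm.


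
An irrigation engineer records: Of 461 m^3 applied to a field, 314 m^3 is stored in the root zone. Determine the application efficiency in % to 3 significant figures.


Approach: apply the application efficiency ratio, Ea = (stored/applied)*100.
Ea = (314/461)*100 = 68.1 %
Therefore the application efficiency = 68.1 %.


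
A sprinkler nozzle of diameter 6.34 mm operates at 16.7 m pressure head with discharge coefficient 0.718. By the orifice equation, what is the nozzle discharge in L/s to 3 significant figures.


Approach: apply the orifice equation, Q = Cd*A*sqrt(2*g*h), A = pi*(d/2)^2.
A = pi*(6.34e-3/2)^2 = 3.1570e-05 m^2
Q = 0.718 * 3.1570e-05 * sqrt(2*9.81*16.7) * 1000 = 0.410 L/s
Therefore the nozzle discharge = 0.410 L/s.


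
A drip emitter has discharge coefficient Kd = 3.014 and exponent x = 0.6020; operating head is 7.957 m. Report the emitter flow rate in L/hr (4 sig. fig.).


Approach: apply the emitter characteristic equation, q = Kd * h^x.
q = 3.014 * 7.957^0.6020 = 10.50 L/hr
Therefore the emitter flow rate = 10.50 L/hr.


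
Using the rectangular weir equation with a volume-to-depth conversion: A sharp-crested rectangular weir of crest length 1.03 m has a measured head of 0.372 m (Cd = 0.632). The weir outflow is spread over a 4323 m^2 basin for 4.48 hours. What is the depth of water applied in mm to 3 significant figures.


Approach: apply the rectangular weir equation with a volume-to-depth conversion, Q = (2/3)*Cd*L*sqrt(2g)*H^1.5; d = Q*t/A * 1000.
Step 1 — weir discharge:
  Q = (2/3)*0.632*1.03*sqrt(2*9.81)*0.372^1.5 = 0.43614 m^3/s
Step 2 — volume: V = 0.43614 * 4.48*3600 = 7034.1 m^3
Step 3 — depth: d = V/A * 1000 = 7034.1/4323 * 1000 = 1630 mm
Therefore the depth of water applied = 1630 mm.


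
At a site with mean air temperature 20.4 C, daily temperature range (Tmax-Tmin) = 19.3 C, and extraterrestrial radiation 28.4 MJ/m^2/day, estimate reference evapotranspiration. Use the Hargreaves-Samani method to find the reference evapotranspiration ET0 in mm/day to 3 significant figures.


Approach: apply the Hargreaves-Samani method, ET0 = 0.0023*(Tmean+17.8)*sqrt(Tmax-Tmin)*0.408*Ra.
ET0 = 0.0023*(20.4+17.8)*sqrt(19.3)*0.408*28.4 = 4.47 mm/day
Therefore the reference evapotranspiration ET0 = 4.47 mm/day.


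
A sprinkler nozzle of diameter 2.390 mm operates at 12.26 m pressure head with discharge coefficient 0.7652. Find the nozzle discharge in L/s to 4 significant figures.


Approach: apply the orifice equation, Q = Cd*A*sqrt(2*g*h), A = pi*(d/2)^2.
A = pi*(2.390e-3/2)^2 = 4.48627e-06 m^2
Q = 0.7652 * 4.48627e-06 * sqrt(2*9.81*12.26) * 1000 = 0.05324 L/s
Therefore the nozzle discharge = 0.05324 L/s.


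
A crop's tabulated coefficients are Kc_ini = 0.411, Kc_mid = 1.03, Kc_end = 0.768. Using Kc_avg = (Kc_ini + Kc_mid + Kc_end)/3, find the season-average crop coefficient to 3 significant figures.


Kc_avg = (0.411 + 1.03 + 0.768)/3 = 0.736
Therefore the season-average crop coefficient = 0.736.


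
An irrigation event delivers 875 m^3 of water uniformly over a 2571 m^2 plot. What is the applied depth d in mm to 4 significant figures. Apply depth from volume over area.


Approach: apply depth from volume over area, d = (V/A)*1000.
d = (875 / 2571) * 1000 = 340.3 mm
Therefore the applied depth d = 340.3 mm.


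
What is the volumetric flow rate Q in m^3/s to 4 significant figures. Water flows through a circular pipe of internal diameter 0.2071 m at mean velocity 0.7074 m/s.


Approach: apply the continuity equation for pipe flow, Q = A * v with A = pi*(D/2)^2.
A = pi*(0.2071/2)^2 = 0.0336860 m^2
Q = 0.0336860 * 0.7074 = 0.02383 m^3/s
Therefore the volumetric flow rate Q = 0.02383 m^3/s.


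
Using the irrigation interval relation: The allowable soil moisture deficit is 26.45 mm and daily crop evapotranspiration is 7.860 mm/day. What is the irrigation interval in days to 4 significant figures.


Approach: apply the irrigation interval relation, interval = SMD / ETc.
interval = 26.45 / 7.860 = 3.365 days
Therefore the irrigation interval = 3.365 days.


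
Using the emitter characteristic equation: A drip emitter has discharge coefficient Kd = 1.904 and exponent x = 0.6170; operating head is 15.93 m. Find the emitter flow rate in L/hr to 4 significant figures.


Approach: apply the emitter characteristic equation, q = Kd * h^x.
q = 1.904 * 15.93^0.6170 = 10.51 L/hr
Therefore the emitter flow rate = 10.51 L/hr.


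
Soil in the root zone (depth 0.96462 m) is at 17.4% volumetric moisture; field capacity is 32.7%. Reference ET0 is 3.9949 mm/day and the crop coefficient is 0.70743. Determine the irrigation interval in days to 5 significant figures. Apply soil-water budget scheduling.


Approach: apply soil-water budget scheduling, SMD = (FC-theta)/100*depth*1000; ETc = ET0*Kc; interval = SMD/ETc.
Step 1 — soil moisture deficit:
  SMD = (32.7 - 17.4)/100 * 0.96462 * 1000 = 147.5869 mm
Step 2 — daily crop ET (ETc = ET0*Kc):
  ETc = 3.9949 * 0.70743 = 2.826112 mm/day
Step 3 — irrigation interval (SMD/ETc):
  interval = 147.5869 / 2.826112 = 52.223 days
Therefore the irrigation interval = 52.223 days.


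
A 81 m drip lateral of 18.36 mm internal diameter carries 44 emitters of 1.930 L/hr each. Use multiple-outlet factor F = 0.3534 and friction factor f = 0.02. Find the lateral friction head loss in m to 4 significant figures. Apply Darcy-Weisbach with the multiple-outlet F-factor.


Approach: apply Darcy-Weisbach with the multiple-outlet F-factor, Q = n*q/(3600*1000) m^3/s; v = Q/A; hf = F*f*(L/D)*(v^2/(2g)).
Q = 44*1.930/(3600*1000) = 2.35889e-05 m^3/s
A = pi*(18.36e-3/2)^2 = 2.64750e-04 m^2, so v = Q/A = 0.0890989 m/s
hf = 0.3534*0.02*(81/0.01836)*(0.0890989^2/(2*9.81)) = 0.01262 m
Therefore the lateral friction head loss = 0.01262 m.


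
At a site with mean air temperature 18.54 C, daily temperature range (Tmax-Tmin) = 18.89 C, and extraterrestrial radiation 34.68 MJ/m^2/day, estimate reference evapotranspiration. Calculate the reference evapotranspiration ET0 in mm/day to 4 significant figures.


Approach: apply the Hargreaves-Samani method, ET0 = 0.0023*(Tmean+17.8)*sqrt(Tmax-Tmin)*0.408*Ra.
ET0 = 0.0023*(18.54+17.8)*sqrt(18.89)*0.408*34.68 = 5.140 mm/day
Therefore the reference evapotranspiration ET0 = 5.140 mm/day.


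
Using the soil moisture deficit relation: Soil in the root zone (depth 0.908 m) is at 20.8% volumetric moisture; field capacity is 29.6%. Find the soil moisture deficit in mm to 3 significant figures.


Approach: apply the soil moisture deficit relation, SMD = (FC - theta)/100 * depth * 1000.
SMD = (29.6 - 20.8)/100 * 0.908 * 1000 = 79.9 mm
Therefore the soil moisture deficit = 79.9 mm.


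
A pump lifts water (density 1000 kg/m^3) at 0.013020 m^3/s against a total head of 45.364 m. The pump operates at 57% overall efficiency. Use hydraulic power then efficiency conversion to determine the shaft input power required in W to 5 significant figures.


Approach: apply hydraulic power then efficiency conversion, P = rho*g*Q*H; P_in = P/eta.
Step 1 — hydraulic power (P = rho*g*Q*H):
  P = 1000 * 9.81 * 0.013020 * 45.364 = 5794.171 W
Step 2 — input power: P_in = P/eta = 5794.171 / 0.57 = 10165 W
Therefore the shaft input power required = 10165 W.


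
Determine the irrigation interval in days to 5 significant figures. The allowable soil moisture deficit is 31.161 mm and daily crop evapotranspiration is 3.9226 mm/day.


Approach: apply the irrigation interval relation, interval = SMD / ETc.
interval = 31.161 / 3.9226 = 7.9440 days
Therefore the irrigation interval = 7.9440 days.


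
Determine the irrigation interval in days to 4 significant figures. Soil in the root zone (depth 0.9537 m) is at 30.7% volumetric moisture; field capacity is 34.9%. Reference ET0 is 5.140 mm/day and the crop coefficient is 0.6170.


Approach: apply soil-water budget scheduling, SMD = (FC-theta)/100*depth*1000; ETc = ET0*Kc; interval = SMD/ETc.
Step 1 — soil moisture deficit:
  SMD = (34.9 - 30.7)/100 * 0.9537 * 1000 = 40.0554 mm
Step 2 — daily crop ET (ETc = ET0*Kc):
  ETc = 5.140 * 0.6170 = 3.17138 mm/day
Step 3 — irrigation interval (SMD/ETc):
  interval = 40.0554 / 3.17138 = 12.63 days
Therefore the irrigation interval = 12.63 days.


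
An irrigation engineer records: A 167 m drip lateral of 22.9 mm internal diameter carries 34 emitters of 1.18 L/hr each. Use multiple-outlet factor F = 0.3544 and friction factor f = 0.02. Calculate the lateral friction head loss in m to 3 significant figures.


Approach: apply Darcy-Weisbach with the multiple-outlet F-factor, Q = n*q/(3600*1000) m^3/s; v = Q/A; hf = F*f*(L/D)*(v^2/(2g)).
Q = 34*1.18/(3600*1000) = 1.1144e-05 m^3/s
A = pi*(22.9e-3/2)^2 = 4.1187e-04 m^2, so v = Q/A = 0.027058 m/s
hf = 0.3544*0.02*(167/0.0229)*(0.027058^2/(2*9.81)) = 0.00193 m
Therefore the lateral friction head loss = 0.00193 m.


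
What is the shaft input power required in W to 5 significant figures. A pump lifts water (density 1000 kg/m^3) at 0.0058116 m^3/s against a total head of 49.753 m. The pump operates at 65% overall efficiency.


Approach: apply hydraulic power then efficiency conversion, P = rho*g*Q*H; P_in = P/eta.
Step 1 — hydraulic power (P = rho*g*Q*H):
  P = 1000 * 9.81 * 0.0058116 * 49.753 = 2836.508 W
Step 2 — input power: P_in = P/eta = 2836.508 / 0.65 = 4363.9 W
Therefore the shaft input power required = 4363.9 W.


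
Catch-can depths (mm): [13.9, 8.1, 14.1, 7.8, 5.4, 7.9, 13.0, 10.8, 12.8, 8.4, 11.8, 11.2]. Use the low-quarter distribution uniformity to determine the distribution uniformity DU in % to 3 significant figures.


Approach: apply the low-quarter distribution uniformity, DU = (mean of lowest quarter of readings / overall mean)*100.
sorted lowest 3 of 12: [5.4, 7.8, 7.9] -> mean = 7.0333 mm
overall mean = 10.433 mm
DU = (7.0333/10.433)*100 = 67.4 %
Therefore the distribution uniformity DU = 67.4 %.


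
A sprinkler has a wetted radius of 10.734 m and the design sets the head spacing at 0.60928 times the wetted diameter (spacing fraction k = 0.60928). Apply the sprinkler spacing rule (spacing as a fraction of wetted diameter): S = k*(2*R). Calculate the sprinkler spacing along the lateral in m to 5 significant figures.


S = 0.60928 * (2 * 10.734) = 13.080 m
Therefore the sprinkler spacing along the lateral = 13.080 m.


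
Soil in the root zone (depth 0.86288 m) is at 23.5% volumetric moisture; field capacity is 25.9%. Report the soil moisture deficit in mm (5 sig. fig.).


Approach: apply the soil moisture deficit relation, SMD = (FC - theta)/100 * depth * 1000.
SMD = (25.9 - 23.5)/100 * 0.86288 * 1000 = 20.709 mm
Therefore the soil moisture deficit = 20.709 mm.


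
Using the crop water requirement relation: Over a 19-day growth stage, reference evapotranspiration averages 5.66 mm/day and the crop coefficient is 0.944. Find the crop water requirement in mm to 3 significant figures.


Approach: apply the crop water requirement relation, CWR = ET0 * Kc * days.
CWR = 5.66 * 0.944 * 19 = 102 mm
Therefore the crop water requirement = 102 mm.


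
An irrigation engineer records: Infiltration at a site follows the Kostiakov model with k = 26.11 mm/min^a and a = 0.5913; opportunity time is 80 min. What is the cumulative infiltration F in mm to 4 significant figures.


Approach: apply the Kostiakov infiltration equation, F = k*t^a.
F = 26.11 * 80^0.5913 = 348.4 mm
Therefore the cumulative infiltration F = 348.4 mm.


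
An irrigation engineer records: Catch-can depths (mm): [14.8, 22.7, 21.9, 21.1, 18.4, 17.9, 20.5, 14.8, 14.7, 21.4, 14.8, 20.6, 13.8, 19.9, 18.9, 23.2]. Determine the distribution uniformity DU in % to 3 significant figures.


Approach: apply the low-quarter distribution uniformity, DU = (mean of lowest quarter of readings / overall mean)*100.
sorted lowest 4 of 16: [13.8, 14.7, 14.8, 14.8] -> mean = 14.525 mm
overall mean = 18.712 mm
DU = (14.525/18.712)*100 = 77.6 %
Therefore the distribution uniformity DU = 77.6 %.


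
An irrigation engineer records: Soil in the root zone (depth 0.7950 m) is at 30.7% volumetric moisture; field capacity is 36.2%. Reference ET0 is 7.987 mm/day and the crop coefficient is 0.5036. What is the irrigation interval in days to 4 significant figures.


Approach: apply soil-water budget scheduling, SMD = (FC-theta)/100*depth*1000; ETc = ET0*Kc; interval = SMD/ETc.
Step 1 — soil moisture deficit:
  SMD = (36.2 - 30.7)/100 * 0.7950 * 1000 = 43.7250 mm
Step 2 — daily crop ET (ETc = ET0*Kc):
  ETc = 7.987 * 0.5036 = 4.02225 mm/day
Step 3 — irrigation interval (SMD/ETc):
  interval = 43.7250 / 4.02225 = 10.87 days
Therefore the irrigation interval = 10.87 days.


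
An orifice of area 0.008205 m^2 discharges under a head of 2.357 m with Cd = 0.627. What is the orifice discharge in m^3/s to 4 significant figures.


Approach: apply the orifice equation, Q = Cd*A*sqrt(2*g*h).
Q = 0.627 * 0.008205 * sqrt(2*9.81*2.357) = 0.03498 m^3/s
Therefore the orifice discharge = 0.03498 m^3/s.


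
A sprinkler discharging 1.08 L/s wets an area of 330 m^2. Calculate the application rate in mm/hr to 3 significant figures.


Approach: apply the application rate relation, rate = (Q/A)*3600.
rate = (1.08 / 330) * 3600 = 11.8 mm/hr
Therefore the application rate = 11.8 mm/hr.


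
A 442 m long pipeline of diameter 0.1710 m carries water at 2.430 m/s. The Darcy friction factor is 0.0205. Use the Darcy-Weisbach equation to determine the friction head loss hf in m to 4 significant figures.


Approach: apply the Darcy-Weisbach equation, hf = f*(L/D)*(v^2/(2g)).
hf = 0.0205 * (442/0.1710) * (2.430^2 / (2*9.81))
hf = 15.95 m
Therefore the friction head loss hf = 15.95 m.


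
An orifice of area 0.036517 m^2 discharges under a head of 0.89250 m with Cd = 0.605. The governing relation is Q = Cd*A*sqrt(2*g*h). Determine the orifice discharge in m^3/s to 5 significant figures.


Q = 0.605 * 0.036517 * sqrt(2*9.81*0.89250) = 0.092449 m^3/s
Therefore the orifice discharge = 0.092449 m^3/s.


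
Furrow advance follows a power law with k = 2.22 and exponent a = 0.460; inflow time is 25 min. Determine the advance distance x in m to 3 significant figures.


Approach: apply the power-law advance function, x = k*t^a.
x = 2.22 * 25^0.460 = 9.76 m
Therefore the advance distance x = 9.76 m.


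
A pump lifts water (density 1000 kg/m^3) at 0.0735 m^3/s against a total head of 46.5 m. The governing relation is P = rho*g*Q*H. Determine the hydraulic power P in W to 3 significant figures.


P = 1000 * 9.81 * 0.0735 * 46.5 = 33500 W
Therefore the hydraulic power P = 33500 W.


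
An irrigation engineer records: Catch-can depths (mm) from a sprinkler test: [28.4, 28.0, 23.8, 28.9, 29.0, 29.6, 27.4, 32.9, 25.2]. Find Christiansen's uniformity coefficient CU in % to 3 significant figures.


Approach: apply Christiansen's uniformity coefficient, CU = (1 - mean_abs_deviation/mean)*100.
mean = 28.133 mm
mean |d_i - mean| = 1.8074 mm
CU = (1 - 1.8074/28.133)*100 = 93.6 %
Therefore Christiansen's uniformity coefficient CU = 93.6 %.


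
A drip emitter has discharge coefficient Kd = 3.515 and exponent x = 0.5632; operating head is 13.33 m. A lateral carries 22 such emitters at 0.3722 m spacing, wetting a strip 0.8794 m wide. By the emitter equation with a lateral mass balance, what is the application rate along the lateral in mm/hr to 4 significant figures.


Approach: apply the emitter equation with a lateral mass balance, q = Kd*h^x; Q = n*q; rate = Q/(n*spacing*width).
Step 1 — single emitter flow (q = Kd*h^x):
  q = 3.515 * 13.33^0.5632 = 15.1157 L/hr
Step 2 — total lateral flow: Q = 22 * 15.1157 = 332.546 L/hr
Step 3 — wetted area: A = 22 * 0.3722 * 0.8794 = 7.20088 m^2
Step 4 — application rate: Q/A = 332.546/7.20088 = 46.18 mm/hr
Therefore the application rate along the lateral = 46.18 mm/hr.


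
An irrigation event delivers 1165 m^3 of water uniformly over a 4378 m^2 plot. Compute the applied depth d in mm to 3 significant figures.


Approach: apply depth from volume over area, d = (V/A)*1000.
d = (1165 / 4378) * 1000 = 266 mm
Therefore the applied depth d = 266 mm.


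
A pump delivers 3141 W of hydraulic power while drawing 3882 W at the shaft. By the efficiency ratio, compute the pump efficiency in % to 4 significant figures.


Approach: apply the efficiency ratio, eta = (P_out/P_in)*100.
eta = (3141 / 3882) * 100 = 80.91 %
Therefore the pump efficiency = 80.91 %.


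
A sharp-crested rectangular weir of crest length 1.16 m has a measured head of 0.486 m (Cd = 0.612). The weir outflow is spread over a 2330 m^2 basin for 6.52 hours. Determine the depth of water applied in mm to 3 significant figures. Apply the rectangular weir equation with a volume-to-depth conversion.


Approach: apply the rectangular weir equation with a volume-to-depth conversion, Q = (2/3)*Cd*L*sqrt(2g)*H^1.5; d = Q*t/A * 1000.
Step 1 — weir discharge:
  Q = (2/3)*0.612*1.16*sqrt(2*9.81)*0.486^1.5 = 0.71027 m^3/s
Step 2 — volume: V = 0.71027 * 6.52*3600 = 16671 m^3
Step 3 — depth: d = V/A * 1000 = 16671/2330 * 1000 = 7160 mm
Therefore the depth of water applied = 7160 mm.


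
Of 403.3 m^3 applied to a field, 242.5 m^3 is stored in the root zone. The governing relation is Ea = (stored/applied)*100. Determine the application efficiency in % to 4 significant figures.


Ea = (242.5/403.3)*100 = 60.13 %
Therefore the application efficiency = 60.13 %.


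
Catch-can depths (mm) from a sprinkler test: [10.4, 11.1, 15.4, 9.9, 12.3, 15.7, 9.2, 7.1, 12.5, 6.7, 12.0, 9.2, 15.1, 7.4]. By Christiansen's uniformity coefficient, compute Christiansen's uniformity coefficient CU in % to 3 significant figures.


Approach: apply Christiansen's uniformity coefficient, CU = (1 - mean_abs_deviation/mean)*100.
mean = 11.000 mm
mean |d_i - mean| = 2.4429 mm
CU = (1 - 2.4429/11.000)*100 = 77.8 %
Therefore Christiansen's uniformity coefficient CU = 77.8 %.


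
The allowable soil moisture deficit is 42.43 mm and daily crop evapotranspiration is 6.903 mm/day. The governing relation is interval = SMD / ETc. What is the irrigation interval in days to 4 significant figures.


interval = 42.43 / 6.903 = 6.147 days
Therefore the irrigation interval = 6.147 days.


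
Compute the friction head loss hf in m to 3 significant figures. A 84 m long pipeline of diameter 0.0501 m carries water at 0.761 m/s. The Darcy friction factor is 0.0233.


Approach: apply the Darcy-Weisbach equation, hf = f*(L/D)*(v^2/(2g)).
hf = 0.0233 * (84/0.0501) * (0.761^2 / (2*9.81))
hf = 1.15 m
Therefore the friction head loss hf = 1.15 m.


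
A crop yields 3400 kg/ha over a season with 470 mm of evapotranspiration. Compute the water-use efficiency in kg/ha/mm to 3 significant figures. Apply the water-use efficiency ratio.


Approach: apply the water-use efficiency ratio, WUE = yield/ET.
WUE = 3400 / 470 = 7.23 kg/ha/mm
Therefore the water-use efficiency = 7.23 kg/ha/mm.


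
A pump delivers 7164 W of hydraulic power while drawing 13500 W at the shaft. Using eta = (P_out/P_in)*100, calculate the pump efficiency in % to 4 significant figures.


eta = (7164 / 13500) * 100 = 53.07 %
Therefore the pump efficiency = 53.07 %.


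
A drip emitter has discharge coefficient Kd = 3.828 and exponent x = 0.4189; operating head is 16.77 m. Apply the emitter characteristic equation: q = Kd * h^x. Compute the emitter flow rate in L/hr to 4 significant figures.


q = 3.828 * 16.77^0.4189 = 12.47 L/hr
Therefore the emitter flow rate = 12.47 L/hr.


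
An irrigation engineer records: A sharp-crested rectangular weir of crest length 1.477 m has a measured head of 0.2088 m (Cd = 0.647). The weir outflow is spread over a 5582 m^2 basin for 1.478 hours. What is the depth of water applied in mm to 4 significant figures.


Approach: apply the rectangular weir equation with a volume-to-depth conversion, Q = (2/3)*Cd*L*sqrt(2g)*H^1.5; d = Q*t/A * 1000.
Step 1 — weir discharge:
  Q = (2/3)*0.647*1.477*sqrt(2*9.81)*0.2088^1.5 = 0.269239 m^3/s
Step 2 — volume: V = 0.269239 * 1.478*3600 = 1432.57 m^3
Step 3 — depth: d = V/A * 1000 = 1432.57/5582 * 1000 = 256.6 mm
Therefore the depth of water applied = 256.6 mm.


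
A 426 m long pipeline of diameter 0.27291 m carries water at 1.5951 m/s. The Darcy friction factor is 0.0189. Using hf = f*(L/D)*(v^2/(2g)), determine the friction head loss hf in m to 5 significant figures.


hf = 0.0189 * (426/0.27291) * (1.5951^2 / (2*9.81))
hf = 3.8259 m
Therefore the friction head loss hf = 3.8259 m.


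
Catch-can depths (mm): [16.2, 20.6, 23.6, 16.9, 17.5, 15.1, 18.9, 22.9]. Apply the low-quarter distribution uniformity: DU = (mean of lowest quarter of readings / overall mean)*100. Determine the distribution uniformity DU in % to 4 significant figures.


sorted lowest 2 of 8: [15.1, 16.2] -> mean = 15.6500 mm
overall mean = 18.9625 mm
DU = (15.6500/18.9625)*100 = 82.53 %
Therefore the distribution uniformity DU = 82.53 %.


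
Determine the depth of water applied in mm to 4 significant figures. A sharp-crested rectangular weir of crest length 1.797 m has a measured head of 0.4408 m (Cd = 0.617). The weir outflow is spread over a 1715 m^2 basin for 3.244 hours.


Approach: apply the rectangular weir equation with a volume-to-depth conversion, Q = (2/3)*Cd*L*sqrt(2g)*H^1.5; d = Q*t/A * 1000.
Step 1 — weir discharge:
  Q = (2/3)*0.617*1.797*sqrt(2*9.81)*0.4408^1.5 = 0.958195 m^3/s
Step 2 — volume: V = 0.958195 * 3.244*3600 = 11190.2 m^3
Step 3 — depth: d = V/A * 1000 = 11190.2/1715 * 1000 = 6525 mm
Therefore the depth of water applied = 6525 mm.


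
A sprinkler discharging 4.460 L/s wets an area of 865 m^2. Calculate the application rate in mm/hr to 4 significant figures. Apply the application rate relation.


Approach: apply the application rate relation, rate = (Q/A)*3600.
rate = (4.460 / 865) * 3600 = 18.56 mm/hr
Therefore the application rate = 18.56 mm/hr.


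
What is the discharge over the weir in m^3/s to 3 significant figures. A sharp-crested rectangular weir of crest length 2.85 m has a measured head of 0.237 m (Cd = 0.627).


Approach: apply the rectangular weir equation, Q = (2/3)*Cd*L*sqrt(2g)*H^1.5.
Q = (2/3)*0.627*2.85*sqrt(2*9.81)*0.237^1.5 = 0.609 m^3/s
Therefore the discharge over the weir = 0.609 m^3/s.


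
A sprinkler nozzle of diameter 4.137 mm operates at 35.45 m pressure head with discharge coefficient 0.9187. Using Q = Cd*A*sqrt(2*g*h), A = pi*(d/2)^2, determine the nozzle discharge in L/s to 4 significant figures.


A = pi*(4.137e-3/2)^2 = 1.34419e-05 m^2
Q = 0.9187 * 1.34419e-05 * sqrt(2*9.81*35.45) * 1000 = 0.3257 L/s
Therefore the nozzle discharge = 0.3257 L/s.


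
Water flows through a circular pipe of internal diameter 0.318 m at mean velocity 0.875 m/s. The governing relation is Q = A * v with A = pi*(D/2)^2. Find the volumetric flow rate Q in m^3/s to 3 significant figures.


A = pi*(0.318/2)^2 = 0.079423 m^2
Q = 0.079423 * 0.875 = 0.0695 m^3/s
Therefore the volumetric flow rate Q = 0.0695 m^3/s.


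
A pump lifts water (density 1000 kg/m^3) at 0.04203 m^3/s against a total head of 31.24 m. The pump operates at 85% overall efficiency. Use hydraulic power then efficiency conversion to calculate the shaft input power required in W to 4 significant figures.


Approach: apply hydraulic power then efficiency conversion, P = rho*g*Q*H; P_in = P/eta.
Step 1 — hydraulic power (P = rho*g*Q*H):
  P = 1000 * 9.81 * 0.04203 * 31.24 = 12880.7 W
Step 2 — input power: P_in = P/eta = 12880.7 / 0.85 = 15150 W
Therefore the shaft input power required = 15150 W.


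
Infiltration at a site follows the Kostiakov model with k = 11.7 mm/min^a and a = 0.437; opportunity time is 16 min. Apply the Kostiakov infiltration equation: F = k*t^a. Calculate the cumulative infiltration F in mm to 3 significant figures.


F = 11.7 * 16^0.437 = 39.3 mm
Therefore the cumulative infiltration F = 39.3 mm.


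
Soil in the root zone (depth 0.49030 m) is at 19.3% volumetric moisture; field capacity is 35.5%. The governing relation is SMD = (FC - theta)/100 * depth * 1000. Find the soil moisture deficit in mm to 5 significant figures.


SMD = (35.5 - 19.3)/100 * 0.49030 * 1000 = 79.429 mm
Therefore the soil moisture deficit = 79.429 mm.


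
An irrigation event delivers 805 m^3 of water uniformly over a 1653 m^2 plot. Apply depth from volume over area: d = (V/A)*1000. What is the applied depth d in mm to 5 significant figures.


d = (805 / 1653) * 1000 = 486.99 mm
Therefore the applied depth d = 486.99 mm.


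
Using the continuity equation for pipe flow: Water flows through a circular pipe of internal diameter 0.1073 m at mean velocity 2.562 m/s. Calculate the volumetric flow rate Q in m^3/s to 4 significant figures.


Approach: apply the continuity equation for pipe flow, Q = A * v with A = pi*(D/2)^2.
A = pi*(0.1073/2)^2 = 0.00904252 m^2
Q = 0.00904252 * 2.562 = 0.02317 m^3/s
Therefore the volumetric flow rate Q = 0.02317 m^3/s.
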